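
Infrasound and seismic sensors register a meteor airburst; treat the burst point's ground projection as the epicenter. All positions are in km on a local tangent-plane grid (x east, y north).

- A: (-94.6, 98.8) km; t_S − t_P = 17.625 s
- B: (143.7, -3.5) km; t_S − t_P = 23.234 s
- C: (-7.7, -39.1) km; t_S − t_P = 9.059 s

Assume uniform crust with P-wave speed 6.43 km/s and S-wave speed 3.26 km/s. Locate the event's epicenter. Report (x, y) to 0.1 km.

Distance from S−P lag: d = Δt · v_P v_S / (v_P − v_S) = Δt · (6.43·3.26)/(6.43−3.26) ≈ 6.6126·Δt.
So d_A = 116.55, d_B = 153.64, d_C = 59.90 km.
Circle about each station: (x + 94.6)² + (y − 98.8)² = 116.55²; (x − 143.7)² + (y + 3.5)² = 153.64²; (x + 7.7)² + (y + 39.1)² = 59.90².
Subtracting the A equation from the B and C equations removes the quadratic terms:
476.6 x − 204.6 y = -8070.01
173.8 x − 275.8 y = -7126.61
Solving the 2×2 system: x ≈ -8.0, y ≈ 20.8 km.

x ≈ -8.0 km, y ≈ 20.8 km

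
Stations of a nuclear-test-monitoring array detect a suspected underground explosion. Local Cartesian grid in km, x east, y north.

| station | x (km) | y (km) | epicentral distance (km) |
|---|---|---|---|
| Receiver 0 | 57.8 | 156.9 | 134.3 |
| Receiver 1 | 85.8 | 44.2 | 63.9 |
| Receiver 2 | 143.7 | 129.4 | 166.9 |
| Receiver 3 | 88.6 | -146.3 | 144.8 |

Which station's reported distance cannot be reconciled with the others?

Solve using three stations at a time. Using Receiver 1, Receiver 2, Receiver 3 (subtract circle equations pairwise → linear system) gives (x, y) ≈ (47.9, -7.3).
Distances from that point to each station vs reported:
  Receiver 0: calculated 164.5 vs reported 134.3 → residual 30.2 km
  Receiver 1: calculated 63.9 vs reported 63.9 → residual 0.0 km
  Receiver 2: calculated 166.9 vs reported 166.9 → residual 0.0 km
  Receiver 3: calculated 144.8 vs reported 144.8 → residual 0.0 km
Receiver 1, Receiver 2, Receiver 3 are mutually consistent (residuals ≈ 0); Receiver 0 is off by 30.2 km.

Receiver 0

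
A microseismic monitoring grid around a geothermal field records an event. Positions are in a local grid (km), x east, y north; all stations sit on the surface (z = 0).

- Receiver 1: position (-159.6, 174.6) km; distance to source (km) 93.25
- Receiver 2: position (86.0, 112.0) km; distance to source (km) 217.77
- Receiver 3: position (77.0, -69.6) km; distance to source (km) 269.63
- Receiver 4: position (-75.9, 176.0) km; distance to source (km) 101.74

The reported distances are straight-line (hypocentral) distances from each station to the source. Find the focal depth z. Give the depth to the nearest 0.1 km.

z ≈ 46.8 km

Each station gives a sphere (x−x_i)² + (y−y_i)² + z² = d_i² (stations at z=0).
Subtracting the Receiver 1 sphere from Receiver 2 and Receiver 3: z² cancels, leaving linear equations in x and y:
491.2 x − 125.2 y = -74745.53
473.2 x − 488.4 y = -109188.93
Solving: x ≈ -126.401, y ≈ 101.098 km (keep extra digits for the depth step; rounded: -126.4, 101.1).
Then from the Receiver 1 sphere: z² = 93.25² − (x + 159.6)² − (y − 174.6)² with x = -126.401, y = 101.098, so z ≈ 46.806 ≈ 46.8 km.
Check against Receiver 4 (with the unrounded solution): distance 101.74 ≈ 101.74 km. ✓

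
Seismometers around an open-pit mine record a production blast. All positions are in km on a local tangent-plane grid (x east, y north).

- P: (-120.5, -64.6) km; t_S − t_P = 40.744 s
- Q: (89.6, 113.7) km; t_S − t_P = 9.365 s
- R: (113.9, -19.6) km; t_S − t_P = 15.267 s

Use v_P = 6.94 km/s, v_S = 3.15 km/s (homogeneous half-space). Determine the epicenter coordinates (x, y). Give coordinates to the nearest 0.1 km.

78.2 km east, 60.9 km north

Distance from S−P lag: d = Δt · v_P v_S / (v_P − v_S) = Δt · (6.94·3.15)/(6.94−3.15) ≈ 5.7681·Δt.
So d_P = 235.01, d_Q = 54.02, d_R = 88.06 km.
Circle about each station: (x + 120.5)² + (y + 64.6)² = 235.01²; (x − 89.6)² + (y − 113.7)² = 54.02²; (x − 113.9)² + (y + 19.6)² = 88.06².
Subtracting the P equation from the Q and R equations removes the quadratic terms:
420.2 x + 356.6 y = 54573.98
468.8 x + 90.0 y = 42139.10
Solving the 2×2 system: x ≈ 78.2, y ≈ 60.9 km.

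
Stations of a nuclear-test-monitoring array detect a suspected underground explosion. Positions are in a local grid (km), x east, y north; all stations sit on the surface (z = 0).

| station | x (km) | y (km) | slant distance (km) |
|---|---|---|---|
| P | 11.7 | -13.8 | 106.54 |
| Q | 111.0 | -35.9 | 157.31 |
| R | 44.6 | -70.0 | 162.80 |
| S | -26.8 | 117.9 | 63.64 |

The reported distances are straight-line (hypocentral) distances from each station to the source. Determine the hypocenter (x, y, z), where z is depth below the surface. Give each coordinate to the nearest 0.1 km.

Each station gives a sphere (x−x_i)² + (y−y_i)² + z² = d_i² (stations at z=0).
Subtracting the P sphere from Q and R: z² cancels, leaving linear equations in x and y:
198.6 x − 44.2 y = -113.18
65.8 x − 112.4 y = -8591.24
Solving: x ≈ 18.904, y ≈ 87.501 km (keep extra digits for the depth step; rounded: 18.9, 87.5).
Then from the P sphere: z² = 106.54² − (x − 11.7)² − (y + 13.8)² with x = 18.904, y = 87.501, so z ≈ 32.202 ≈ 32.2 km.

(18.9, 87.5, 32.2)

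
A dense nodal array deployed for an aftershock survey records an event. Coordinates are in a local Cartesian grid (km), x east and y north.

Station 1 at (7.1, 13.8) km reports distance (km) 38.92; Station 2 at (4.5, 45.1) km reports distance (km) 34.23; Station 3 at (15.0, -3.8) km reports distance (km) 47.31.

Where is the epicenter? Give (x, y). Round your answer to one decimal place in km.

37.9 km east, 37.6 km north

Circle about each station: (x − 7.1)² + (y − 13.8)² = 38.92²; (x − 4.5)² + (y − 45.1)² = 34.23²; (x − 15.0)² + (y + 3.8)² = 47.31².
Subtracting pairs of circle equations eliminates x²+y² and gives linear equations (the radical axes):
-5.2 x + 62.6 y = 2156.48
15.8 x − 35.2 y = -724.88
Solving the 2×2 system: x ≈ 37.9, y ≈ 37.6 km.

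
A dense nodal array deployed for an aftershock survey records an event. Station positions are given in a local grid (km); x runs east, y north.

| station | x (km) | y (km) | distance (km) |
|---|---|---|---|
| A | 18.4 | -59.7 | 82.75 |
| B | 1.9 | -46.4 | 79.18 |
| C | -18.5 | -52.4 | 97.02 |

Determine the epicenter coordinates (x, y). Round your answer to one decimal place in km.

49.2 km east, 17.1 km north

Circle about each station: (x − 18.4)² + (y + 59.7)² = 82.75²; (x − 1.9)² + (y + 46.4)² = 79.18²; (x + 18.5)² + (y + 52.4)² = 97.02².
Subtracting pairs of circle equations eliminates x²+y² and gives linear equations (the radical axes):
-33.0 x + 26.6 y = -1167.99
-73.8 x + 14.6 y = -3379.96
Solving the 2×2 system: x ≈ 49.2, y ≈ 17.1 km.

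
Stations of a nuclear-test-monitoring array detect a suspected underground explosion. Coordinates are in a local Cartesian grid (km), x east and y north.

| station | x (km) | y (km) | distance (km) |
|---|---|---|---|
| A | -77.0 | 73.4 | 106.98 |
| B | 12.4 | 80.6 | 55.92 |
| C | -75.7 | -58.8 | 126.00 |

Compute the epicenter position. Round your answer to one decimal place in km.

Circle about each station: (x + 77.0)² + (y − 73.4)² = 106.98²; (x − 12.4)² + (y − 80.6)² = 55.92²; (x + 75.7)² + (y + 58.8)² = 126.00².
Subtracting the A equation from the B and C equations removes the quadratic terms:
178.8 x + 14.4 y = 3651.23
2.6 x − 264.4 y = -6559.91
Solving the 2×2 system: x ≈ 18.4, y ≈ 25.0 km.
Check against A (with the unrounded x, y): √((x + 77.0)²+(y − 73.4)²) = 106.99 ≈ 106.98 km. ✓

18.4 km east, 25.0 km north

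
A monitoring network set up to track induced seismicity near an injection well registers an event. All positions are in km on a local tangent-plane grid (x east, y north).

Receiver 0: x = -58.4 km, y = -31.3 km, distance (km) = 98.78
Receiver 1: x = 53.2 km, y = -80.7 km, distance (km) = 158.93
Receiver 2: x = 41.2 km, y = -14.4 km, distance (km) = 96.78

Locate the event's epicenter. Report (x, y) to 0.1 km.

Circle about each station: (x + 58.4)² + (y + 31.3)² = 98.78²; (x − 53.2)² + (y + 80.7)² = 158.93²; (x − 41.2)² + (y + 14.4)² = 96.78².
Subtracting pairs of circle equations eliminates x²+y² and gives linear equations (the radical axes):
223.2 x − 98.8 y = -10548.78
199.2 x + 33.8 y = -2094.33
Solving the 2×2 system: x ≈ -20.7, y ≈ 60.0 km.
Check against Receiver 0 (with the unrounded x, y): √((x + 58.4)²+(y + 31.3)²) = 98.79 ≈ 98.78 km. ✓

(-20.7, 60.0)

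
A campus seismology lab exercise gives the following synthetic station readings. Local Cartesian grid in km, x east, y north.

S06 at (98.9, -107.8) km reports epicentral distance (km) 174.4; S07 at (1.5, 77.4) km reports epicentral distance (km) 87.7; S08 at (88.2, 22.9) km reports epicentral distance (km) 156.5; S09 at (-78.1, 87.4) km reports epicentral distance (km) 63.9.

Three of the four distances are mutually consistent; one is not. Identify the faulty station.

S06

Solve using three stations at a time. Using S07, S08, S09 (subtract circle equations pairwise → linear system) gives (x, y) ≈ (-68.3, 24.4).
Distances from that point to each station vs reported:
  S06: calculated 213.1 vs reported 174.4 → residual 38.7 km
  S07: calculated 87.6 vs reported 87.7 → residual 0.1 km
  S08: calculated 156.5 vs reported 156.5 → residual 0.0 km
  S09: calculated 63.8 vs reported 63.9 → residual 0.1 km
S07, S08, S09 are mutually consistent (residuals ≈ 0); S06 is off by 38.7 km.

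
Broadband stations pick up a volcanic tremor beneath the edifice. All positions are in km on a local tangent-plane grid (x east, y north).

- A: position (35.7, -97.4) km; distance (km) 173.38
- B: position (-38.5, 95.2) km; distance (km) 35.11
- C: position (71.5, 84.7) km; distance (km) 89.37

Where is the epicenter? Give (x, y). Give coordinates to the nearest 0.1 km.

-16.3 km east, 68.0 km north

Circle about each station: (x − 35.7)² + (y + 97.4)² = 173.38²; (x + 38.5)² + (y − 95.2)² = 35.11²; (x − 71.5)² + (y − 84.7)² = 89.37².
Subtracting the A equation from the B and C equations removes the quadratic terms:
-148.4 x + 385.2 y = 28611.95
71.6 x + 364.2 y = 23598.72
Solving the 2×2 system: x ≈ -16.3, y ≈ 68.0 km.
Check against A (with the unrounded x, y): √((x − 35.7)²+(y + 97.4)²) = 173.38 ≈ 173.38 km. ✓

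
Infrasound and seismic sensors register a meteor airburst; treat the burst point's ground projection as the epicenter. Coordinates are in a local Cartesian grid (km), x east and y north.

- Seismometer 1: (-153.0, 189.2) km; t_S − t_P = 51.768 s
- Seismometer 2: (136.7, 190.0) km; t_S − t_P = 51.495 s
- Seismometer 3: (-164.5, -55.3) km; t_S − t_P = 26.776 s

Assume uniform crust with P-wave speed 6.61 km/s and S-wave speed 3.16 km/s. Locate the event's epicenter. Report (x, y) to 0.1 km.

Distance from S−P lag: d = Δt · v_P v_S / (v_P − v_S) = Δt · (6.61·3.16)/(6.61−3.16) ≈ 6.0544·Δt.
So d_Seismometer 1 = 313.42, d_Seismometer 2 = 311.77, d_Seismometer 3 = 162.11 km.
Circle about each station: (x + 153.0)² + (y − 189.2)² = 313.42²; (x − 136.7)² + (y − 190.0)² = 311.77²; (x + 164.5)² + (y + 55.3)² = 162.11².
Subtracting pairs of circle equations eliminates x²+y² and gives linear equations (the radical axes):
579.4 x + 1.6 y = -3387.19
-23.0 x − 489.0 y = 42865.14
Solving the 2×2 system: x ≈ -5.6, y ≈ -87.4 km.

-5.6 km east, -87.4 km north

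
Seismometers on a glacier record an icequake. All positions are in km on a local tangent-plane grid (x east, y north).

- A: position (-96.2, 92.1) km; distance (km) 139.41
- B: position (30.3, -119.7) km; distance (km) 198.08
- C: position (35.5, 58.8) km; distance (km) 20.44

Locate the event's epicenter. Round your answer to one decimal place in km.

x ≈ 42.5 km, y ≈ 78.0 km

Circle about each station: (x + 96.2)² + (y − 92.1)² = 139.41²; (x − 30.3)² + (y + 119.7)² = 198.08²; (x − 35.5)² + (y − 58.8)² = 20.44².
Subtracting the A equation from the B and C equations removes the quadratic terms:
253.0 x − 423.6 y = -22291.21
263.4 x − 66.6 y = 5998.19
Solving the 2×2 system: x ≈ 42.5, y ≈ 78.0 km.
Check against A (with the unrounded x, y): √((x + 96.2)²+(y − 92.1)²) = 139.41 ≈ 139.41 km. ✓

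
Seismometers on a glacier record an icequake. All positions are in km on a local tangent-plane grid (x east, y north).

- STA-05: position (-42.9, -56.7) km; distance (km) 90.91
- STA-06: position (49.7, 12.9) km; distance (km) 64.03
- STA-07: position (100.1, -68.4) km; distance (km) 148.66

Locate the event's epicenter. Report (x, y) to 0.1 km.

-12.3 km east, 28.9 km north

Circle about each station: (x + 42.9)² + (y + 56.7)² = 90.91²; (x − 49.7)² + (y − 12.9)² = 64.03²; (x − 100.1)² + (y + 68.4)² = 148.66².
Subtracting the STA-05 equation from the STA-06 and STA-07 equations removes the quadratic terms:
185.2 x + 139.2 y = 1745.99
286.0 x − 23.4 y = -4191.90
Solving the 2×2 system: x ≈ -12.3, y ≈ 28.9 km.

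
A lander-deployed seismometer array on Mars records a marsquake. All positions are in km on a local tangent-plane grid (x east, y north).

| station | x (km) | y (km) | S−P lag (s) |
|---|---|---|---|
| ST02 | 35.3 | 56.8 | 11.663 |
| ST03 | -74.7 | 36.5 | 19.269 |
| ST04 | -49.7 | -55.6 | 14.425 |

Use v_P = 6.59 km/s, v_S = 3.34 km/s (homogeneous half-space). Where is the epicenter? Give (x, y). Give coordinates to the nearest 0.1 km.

(42.0, -21.9)

Distance from S−P lag: d = Δt · v_P v_S / (v_P − v_S) = Δt · (6.59·3.34)/(6.59−3.34) ≈ 6.7725·Δt.
So d_ST02 = 78.99, d_ST03 = 130.50, d_ST04 = 97.69 km.
Circle about each station: (x − 35.3)² + (y − 56.8)² = 78.99²; (x + 74.7)² + (y − 36.5)² = 130.50²; (x + 49.7)² + (y + 55.6)² = 97.69².
Subtracting the ST02 equation from the ST03 and ST04 equations removes the quadratic terms:
-220.0 x − 40.6 y = -8350.82
-170.0 x − 224.8 y = -2214.80
Solving the 2×2 system: x ≈ 42.0, y ≈ -21.9 km.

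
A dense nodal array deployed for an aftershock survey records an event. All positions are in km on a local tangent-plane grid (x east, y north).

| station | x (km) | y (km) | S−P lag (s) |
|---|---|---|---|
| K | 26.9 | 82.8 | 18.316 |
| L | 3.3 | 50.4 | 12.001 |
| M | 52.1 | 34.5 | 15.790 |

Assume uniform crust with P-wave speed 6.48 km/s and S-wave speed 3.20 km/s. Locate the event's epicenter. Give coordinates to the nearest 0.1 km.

Distance from S−P lag: d = Δt · v_P v_S / (v_P − v_S) = Δt · (6.48·3.20)/(6.48−3.20) ≈ 6.3220·Δt.
So d_K = 115.79, d_L = 75.87, d_M = 99.82 km.
Circle about each station: (x − 26.9)² + (y − 82.8)² = 115.79²; (x − 3.3)² + (y − 50.4)² = 75.87²; (x − 52.1)² + (y − 34.5)² = 99.82².
Subtracting the K equation from the L and M equations removes the quadratic terms:
-47.2 x − 64.8 y = 2622.67
50.4 x − 96.6 y = -231.50
Solving the 2×2 system: x ≈ -34.3, y ≈ -15.5 km.

x ≈ -34.3 km, y ≈ -15.5 km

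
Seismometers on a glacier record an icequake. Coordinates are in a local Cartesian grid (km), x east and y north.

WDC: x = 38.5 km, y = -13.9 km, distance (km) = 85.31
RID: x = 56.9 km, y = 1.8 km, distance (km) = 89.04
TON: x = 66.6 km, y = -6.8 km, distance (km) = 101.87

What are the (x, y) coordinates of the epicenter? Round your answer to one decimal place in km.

(-17.9, 50.1)

Circle about each station: (x − 38.5)² + (y + 13.9)² = 85.31²; (x − 56.9)² + (y − 1.8)² = 89.04²; (x − 66.6)² + (y + 6.8)² = 101.87².
Subtracting the WDC equation from the RID and TON equations removes the quadratic terms:
36.8 x + 31.4 y = 915.06
56.2 x + 14.2 y = -293.36
Solving the 2×2 system: x ≈ -17.9, y ≈ 50.1 km.
Check against WDC (with the unrounded x, y): √((x − 38.5)²+(y + 13.9)²) = 85.29 ≈ 85.31 km. ✓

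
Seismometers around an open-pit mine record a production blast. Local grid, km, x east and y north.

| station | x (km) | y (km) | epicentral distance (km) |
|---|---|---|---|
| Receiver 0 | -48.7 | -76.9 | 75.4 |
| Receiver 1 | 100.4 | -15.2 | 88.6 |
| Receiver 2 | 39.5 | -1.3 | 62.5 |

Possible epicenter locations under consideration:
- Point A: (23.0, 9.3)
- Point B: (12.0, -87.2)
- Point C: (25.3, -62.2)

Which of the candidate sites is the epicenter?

Point C

For each candidate, compare |candidate − station| to the reported distance:
Point A: residuals Receiver 0 36.7, Receiver 1 7.4, Receiver 2 42.9 → max 42.9 km
Point B: residuals Receiver 0 13.8, Receiver 1 25.4, Receiver 2 27.7 → max 27.7 km
Point C: residuals Receiver 0 0.0, Receiver 1 0.0, Receiver 2 0.0 → max 0.0 km
Only Point C has all residuals ≈ 0.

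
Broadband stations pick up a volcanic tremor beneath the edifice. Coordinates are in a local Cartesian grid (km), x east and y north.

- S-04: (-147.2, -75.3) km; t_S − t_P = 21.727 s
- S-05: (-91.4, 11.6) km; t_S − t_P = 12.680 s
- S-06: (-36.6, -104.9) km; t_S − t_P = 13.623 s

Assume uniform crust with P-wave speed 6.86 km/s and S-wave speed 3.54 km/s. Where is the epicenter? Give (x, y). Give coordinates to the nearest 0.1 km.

Distance from S−P lag: d = Δt · v_P v_S / (v_P − v_S) = Δt · (6.86·3.54)/(6.86−3.54) ≈ 7.3146·Δt.
So d_S-04 = 158.92, d_S-05 = 92.75, d_S-06 = 99.65 km.
Circle about each station: (x + 147.2)² + (y + 75.3)² = 158.92²; (x + 91.4)² + (y − 11.6)² = 92.75²; (x + 36.6)² + (y + 104.9)² = 99.65².
Subtracting the S-04 equation from the S-05 and S-06 equations removes the quadratic terms:
111.6 x + 173.8 y = -2196.41
221.2 x − 59.2 y = 331.08
Solving the 2×2 system: x ≈ -1.6, y ≈ -11.6 km.

-1.6 km east, -11.6 km north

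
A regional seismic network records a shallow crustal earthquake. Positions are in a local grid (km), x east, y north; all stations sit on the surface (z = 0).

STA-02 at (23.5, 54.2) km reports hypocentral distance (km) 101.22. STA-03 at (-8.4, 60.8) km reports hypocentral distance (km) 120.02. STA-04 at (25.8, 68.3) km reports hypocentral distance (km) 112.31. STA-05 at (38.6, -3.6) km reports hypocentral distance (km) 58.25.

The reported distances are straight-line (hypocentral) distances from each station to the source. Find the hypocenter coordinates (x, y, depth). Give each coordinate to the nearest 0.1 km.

Each station gives a sphere (x−x_i)² + (y−y_i)² + z² = d_i² (stations at z=0).
Subtracting the STA-02 sphere from STA-03 and STA-04: z² cancels, leaving linear equations in x and y:
-63.8 x + 13.2 y = -3882.00
4.6 x + 28.2 y = -527.41
Solving: x ≈ 55.117, y ≈ -27.693 km (keep extra digits for the depth step; rounded: 55.1, -27.7).
Then from the STA-02 sphere: z² = 101.22² − (x − 23.5)² − (y − 54.2)² with x = 55.117, y = -27.693, so z ≈ 50.392 ≈ 50.4 km.
Check against STA-05 (with the unrounded solution): distance 58.25 ≈ 58.25 km. ✓

x ≈ 55.1 km, y ≈ -27.7 km, depth ≈ 50.4 km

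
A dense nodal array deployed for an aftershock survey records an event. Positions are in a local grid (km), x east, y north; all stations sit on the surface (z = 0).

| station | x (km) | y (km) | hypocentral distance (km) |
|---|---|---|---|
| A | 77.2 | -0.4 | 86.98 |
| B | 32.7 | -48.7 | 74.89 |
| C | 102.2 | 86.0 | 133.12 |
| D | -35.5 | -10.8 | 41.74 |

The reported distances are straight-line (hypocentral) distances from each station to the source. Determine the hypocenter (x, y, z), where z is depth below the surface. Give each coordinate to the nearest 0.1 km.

Each station gives a sphere (x−x_i)² + (y−y_i)² + z² = d_i² (stations at z=0).
Subtracting the A sphere from B and C: z² cancels, leaving linear equations in x and y:
-89.0 x − 96.6 y = -562.01
50.0 x + 172.8 y = 1725.43
Solving: x ≈ -6.594, y ≈ 11.893 km (keep extra digits for the depth step; rounded: -6.6, 11.9).
Then from the A sphere: z² = 86.98² − (x − 77.2)² − (y + 0.4)² with x = -6.594, y = 11.893, so z ≈ 19.823 ≈ 19.8 km.

x ≈ -6.6 km, y ≈ 11.9 km, depth ≈ 19.8 km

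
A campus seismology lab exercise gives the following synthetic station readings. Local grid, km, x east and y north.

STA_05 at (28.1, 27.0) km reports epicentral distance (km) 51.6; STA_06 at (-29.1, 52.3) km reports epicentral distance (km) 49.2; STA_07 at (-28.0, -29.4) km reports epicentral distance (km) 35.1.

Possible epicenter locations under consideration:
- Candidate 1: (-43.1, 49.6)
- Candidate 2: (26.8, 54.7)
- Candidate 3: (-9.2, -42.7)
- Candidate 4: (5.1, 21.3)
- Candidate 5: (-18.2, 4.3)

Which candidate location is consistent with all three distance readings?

Candidate 5

For each candidate, compare |candidate − station| to the reported distance:
Candidate 1: residuals STA_05 23.1, STA_06 34.9, STA_07 45.3 → max 45.3 km
Candidate 2: residuals STA_05 23.9, STA_06 6.8, STA_07 65.3 → max 65.3 km
Candidate 3: residuals STA_05 27.5, STA_06 47.9, STA_07 12.1 → max 47.9 km
Candidate 4: residuals STA_05 27.9, STA_06 3.0, STA_07 25.4 → max 27.9 km
Candidate 5: residuals STA_05 0.0, STA_06 0.0, STA_07 0.0 → max 0.0 km
Only Candidate 5 has all residuals ≈ 0.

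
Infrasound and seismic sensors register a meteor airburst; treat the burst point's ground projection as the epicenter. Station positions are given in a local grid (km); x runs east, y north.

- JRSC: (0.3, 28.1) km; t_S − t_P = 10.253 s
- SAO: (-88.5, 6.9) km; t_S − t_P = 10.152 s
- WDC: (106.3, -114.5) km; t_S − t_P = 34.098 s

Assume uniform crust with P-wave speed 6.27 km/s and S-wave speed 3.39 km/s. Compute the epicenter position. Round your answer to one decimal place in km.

Distance from S−P lag: d = Δt · v_P v_S / (v_P − v_S) = Δt · (6.27·3.39)/(6.27−3.39) ≈ 7.3803·Δt.
So d_JRSC = 75.67, d_SAO = 74.92, d_WDC = 251.65 km.
Circle about each station: (x − 0.3)² + (y − 28.1)² = 75.67²; (x + 88.5)² + (y − 6.9)² = 74.92²; (x − 106.3)² + (y + 114.5)² = 251.65².
Subtracting the JRSC equation from the SAO and WDC equations removes the quadratic terms:
-177.6 x − 42.4 y = 7203.10
212.0 x − 285.2 y = -33981.53
Solving the 2×2 system: x ≈ -58.6, y ≈ 75.6 km.

-58.6 km east, 75.6 km north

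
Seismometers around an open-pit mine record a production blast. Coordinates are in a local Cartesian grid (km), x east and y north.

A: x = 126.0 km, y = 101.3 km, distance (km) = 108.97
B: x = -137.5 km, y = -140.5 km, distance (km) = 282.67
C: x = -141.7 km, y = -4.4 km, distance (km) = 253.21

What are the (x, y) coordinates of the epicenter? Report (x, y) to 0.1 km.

x ≈ 111.5 km, y ≈ -6.7 km

Circle about each station: (x − 126.0)² + (y − 101.3)² = 108.97²; (x + 137.5)² + (y + 140.5)² = 282.67²; (x + 141.7)² + (y + 4.4)² = 253.21².
Subtracting pairs of circle equations eliminates x²+y² and gives linear equations (the radical axes):
-527.0 x − 483.6 y = -55519.06
-535.4 x − 211.4 y = -58280.28
Solving the 2×2 system: x ≈ 111.5, y ≈ -6.7 km.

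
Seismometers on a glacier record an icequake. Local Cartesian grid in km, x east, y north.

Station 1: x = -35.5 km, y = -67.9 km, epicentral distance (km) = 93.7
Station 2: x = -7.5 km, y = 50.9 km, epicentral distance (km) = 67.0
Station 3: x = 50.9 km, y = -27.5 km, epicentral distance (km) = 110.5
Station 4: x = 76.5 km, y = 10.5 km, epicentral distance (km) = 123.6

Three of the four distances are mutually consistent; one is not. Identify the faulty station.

Station 2

Solve using three stations at a time. Using Station 1, Station 3, Station 4 (subtract circle equations pairwise → linear system) gives (x, y) ≈ (-46.2, 25.2).
Distances from that point to each station vs reported:
  Station 1: calculated 93.7 vs reported 93.7 → residual 0.0 km
  Station 2: calculated 46.5 vs reported 67.0 → residual 20.5 km
  Station 3: calculated 110.5 vs reported 110.5 → residual 0.0 km
  Station 4: calculated 123.6 vs reported 123.6 → residual 0.0 km
Station 1, Station 3, Station 4 are mutually consistent (residuals ≈ 0); Station 2 is off by 20.5 km.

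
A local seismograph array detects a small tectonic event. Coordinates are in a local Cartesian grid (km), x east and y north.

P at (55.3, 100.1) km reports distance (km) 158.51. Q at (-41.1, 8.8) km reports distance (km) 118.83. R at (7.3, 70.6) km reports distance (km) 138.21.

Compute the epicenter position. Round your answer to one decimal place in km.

Circle about each station: (x − 55.3)² + (y − 100.1)² = 158.51²; (x + 41.1)² + (y − 8.8)² = 118.83²; (x − 7.3)² + (y − 70.6)² = 138.21².
Subtracting pairs of circle equations eliminates x²+y² and gives linear equations (the radical axes):
-192.8 x − 182.6 y = -306.60
-96.0 x − 59.0 y = -2017.03
Solving the 2×2 system: x ≈ 56.9, y ≈ -58.4 km.

56.9 km east, -58.4 km north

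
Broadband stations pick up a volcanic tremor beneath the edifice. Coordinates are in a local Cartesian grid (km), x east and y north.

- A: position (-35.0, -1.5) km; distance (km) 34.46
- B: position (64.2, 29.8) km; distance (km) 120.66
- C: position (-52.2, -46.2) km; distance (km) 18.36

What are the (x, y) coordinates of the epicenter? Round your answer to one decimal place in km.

Circle about each station: (x + 35.0)² + (y + 1.5)² = 34.46²; (x − 64.2)² + (y − 29.8)² = 120.66²; (x + 52.2)² + (y + 46.2)² = 18.36².
Subtracting pairs of circle equations eliminates x²+y² and gives linear equations (the radical axes):
198.4 x + 62.6 y = -9588.91
-34.4 x − 89.4 y = 4482.43
Solving the 2×2 system: x ≈ -37.0, y ≈ -35.9 km.

(-37.0, -35.9)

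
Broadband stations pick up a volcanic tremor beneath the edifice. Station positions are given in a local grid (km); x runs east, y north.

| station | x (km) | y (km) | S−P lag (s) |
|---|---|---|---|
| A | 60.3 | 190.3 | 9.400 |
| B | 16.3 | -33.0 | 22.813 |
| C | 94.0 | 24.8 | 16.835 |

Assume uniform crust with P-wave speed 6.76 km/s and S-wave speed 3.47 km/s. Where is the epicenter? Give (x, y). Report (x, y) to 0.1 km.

Distance from S−P lag: d = Δt · v_P v_S / (v_P − v_S) = Δt · (6.76·3.47)/(6.76−3.47) ≈ 7.1298·Δt.
So d_A = 67.02, d_B = 162.65, d_C = 120.03 km.
Circle about each station: (x − 60.3)² + (y − 190.3)² = 67.02²; (x − 16.3)² + (y + 33.0)² = 162.65²; (x − 94.0)² + (y − 24.8)² = 120.03².
Subtracting pairs of circle equations eliminates x²+y² and gives linear equations (the radical axes):
-88.0 x − 446.6 y = -60458.83
67.4 x − 331.0 y = -40314.66
Solving the 2×2 system: x ≈ 33.9, y ≈ 128.7 km.

33.9 km east, 128.7 km north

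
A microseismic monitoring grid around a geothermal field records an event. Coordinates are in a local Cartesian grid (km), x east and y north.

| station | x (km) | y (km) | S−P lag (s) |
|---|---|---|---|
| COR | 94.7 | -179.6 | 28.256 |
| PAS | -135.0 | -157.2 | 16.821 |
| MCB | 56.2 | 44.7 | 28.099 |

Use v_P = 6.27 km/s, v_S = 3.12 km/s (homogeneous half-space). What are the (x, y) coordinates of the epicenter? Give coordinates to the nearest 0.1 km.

x ≈ -55.7 km, y ≈ -89.2 km

Distance from S−P lag: d = Δt · v_P v_S / (v_P − v_S) = Δt · (6.27·3.12)/(6.27−3.12) ≈ 6.2103·Δt.
So d_COR = 175.48, d_PAS = 104.46, d_MCB = 174.50 km.
Circle about each station: (x − 94.7)² + (y + 179.6)² = 175.48²; (x + 135.0)² + (y + 157.2)² = 104.46²; (x − 56.2)² + (y − 44.7)² = 174.50².
Subtracting the COR equation from the PAS and MCB equations removes the quadratic terms:
-459.4 x + 44.8 y = 21593.93
-77.0 x + 448.6 y = -35724.74
Solving the 2×2 system: x ≈ -55.7, y ≈ -89.2 km.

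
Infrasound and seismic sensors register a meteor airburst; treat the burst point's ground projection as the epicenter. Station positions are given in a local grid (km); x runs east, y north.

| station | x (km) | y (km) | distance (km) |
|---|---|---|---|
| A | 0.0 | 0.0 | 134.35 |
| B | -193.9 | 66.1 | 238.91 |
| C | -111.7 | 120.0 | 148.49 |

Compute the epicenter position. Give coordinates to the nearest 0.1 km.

(36.5, 129.3)

Circle about each station: x² + y² = 134.35²; (x + 193.9)² + (y − 66.1)² = 238.91²; (x + 111.7)² + (y − 120.0)² = 148.49².
Subtracting the A equation from the B and C equations removes the quadratic terms:
-387.8 x + 132.2 y = 2938.35
-223.4 x + 240.0 y = 22877.53
Solving the 2×2 system: x ≈ 36.5, y ≈ 129.3 km.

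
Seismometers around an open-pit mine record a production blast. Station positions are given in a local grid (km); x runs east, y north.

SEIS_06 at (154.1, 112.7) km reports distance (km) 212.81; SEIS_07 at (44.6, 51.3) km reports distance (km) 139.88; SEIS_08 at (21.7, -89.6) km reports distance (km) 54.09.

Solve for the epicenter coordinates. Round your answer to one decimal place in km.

(75.6, -85.1)

Circle about each station: (x − 154.1)² + (y − 112.7)² = 212.81²; (x − 44.6)² + (y − 51.3)² = 139.88²; (x − 21.7)² + (y + 89.6)² = 54.09².
Subtracting pairs of circle equations eliminates x²+y² and gives linear equations (the radical axes):
-219.0 x − 122.8 y = -6105.57
-264.8 x − 404.6 y = 14413.32
Solving the 2×2 system: x ≈ 75.6, y ≈ -85.1 km.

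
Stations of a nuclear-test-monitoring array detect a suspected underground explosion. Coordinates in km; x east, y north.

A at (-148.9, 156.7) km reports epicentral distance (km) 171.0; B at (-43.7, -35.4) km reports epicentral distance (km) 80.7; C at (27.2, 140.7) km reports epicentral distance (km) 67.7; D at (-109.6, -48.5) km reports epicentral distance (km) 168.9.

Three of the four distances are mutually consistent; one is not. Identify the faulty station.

Solve using three stations at a time. Using A, C, D (subtract circle equations pairwise → linear system) gives (x, y) ≈ (2.7, 77.6).
Distances from that point to each station vs reported:
  A: calculated 171.0 vs reported 171.0 → residual 0.0 km
  B: calculated 122.2 vs reported 80.7 → residual 41.5 km
  C: calculated 67.7 vs reported 67.7 → residual 0.0 km
  D: calculated 168.9 vs reported 168.9 → residual 0.0 km
A, C, D are mutually consistent (residuals ≈ 0); B is off by 41.5 km.

B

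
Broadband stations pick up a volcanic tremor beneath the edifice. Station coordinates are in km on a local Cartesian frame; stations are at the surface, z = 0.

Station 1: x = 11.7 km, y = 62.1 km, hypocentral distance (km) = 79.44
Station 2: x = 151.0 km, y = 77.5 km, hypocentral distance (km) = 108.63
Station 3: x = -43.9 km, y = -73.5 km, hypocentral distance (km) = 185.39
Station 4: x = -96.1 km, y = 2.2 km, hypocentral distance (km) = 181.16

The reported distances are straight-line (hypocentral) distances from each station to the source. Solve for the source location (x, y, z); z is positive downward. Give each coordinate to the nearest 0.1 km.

Each station gives a sphere (x−x_i)² + (y−y_i)² + z² = d_i² (stations at z=0).
Subtracting the Station 1 sphere from Station 2 and Station 3: z² cancels, leaving linear equations in x and y:
278.6 x + 30.8 y = 19324.19
-111.2 x − 271.2 y = -24722.58
Solving: x ≈ 62.099, y ≈ 65.698 km (keep extra digits for the depth step; rounded: 62.1, 65.7).
Then from the Station 1 sphere: z² = 79.44² − (x − 11.7)² − (y − 62.1)² with x = 62.099, y = 65.698, so z ≈ 61.300 ≈ 61.3 km.
Check against Station 4 (with the unrounded solution): distance 181.15 ≈ 181.16 km. ✓

(62.1, 65.7, 61.3)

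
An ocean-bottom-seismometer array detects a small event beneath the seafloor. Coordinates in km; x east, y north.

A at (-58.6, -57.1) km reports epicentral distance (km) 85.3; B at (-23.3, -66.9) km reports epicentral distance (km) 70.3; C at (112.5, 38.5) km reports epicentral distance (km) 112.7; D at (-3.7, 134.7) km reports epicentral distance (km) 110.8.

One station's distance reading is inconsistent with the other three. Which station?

Solve using three stations at a time. Using A, B, C (subtract circle equations pairwise → linear system) gives (x, y) ≈ (8.2, -4.1).
Distances from that point to each station vs reported:
  A: calculated 85.3 vs reported 85.3 → residual 0.0 km
  B: calculated 70.3 vs reported 70.3 → residual 0.0 km
  C: calculated 112.7 vs reported 112.7 → residual 0.0 km
  D: calculated 139.3 vs reported 110.8 → residual 28.5 km
A, B, C are mutually consistent (residuals ≈ 0); D is off by 28.5 km.

D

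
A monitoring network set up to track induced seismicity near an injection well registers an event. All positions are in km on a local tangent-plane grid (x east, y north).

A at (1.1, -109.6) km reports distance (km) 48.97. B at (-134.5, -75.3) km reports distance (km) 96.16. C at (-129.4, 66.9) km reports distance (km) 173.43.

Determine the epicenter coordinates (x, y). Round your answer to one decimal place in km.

-38.5 km east, -80.8 km north

Circle about each station: (x − 1.1)² + (y + 109.6)² = 48.97²; (x + 134.5)² + (y + 75.3)² = 96.16²; (x + 129.4)² + (y − 66.9)² = 173.43².
Subtracting pairs of circle equations eliminates x²+y² and gives linear equations (the radical axes):
-271.2 x + 68.6 y = 4898.29
-261.0 x + 353.0 y = -18473.30
Solving the 2×2 system: x ≈ -38.5, y ≈ -80.8 km.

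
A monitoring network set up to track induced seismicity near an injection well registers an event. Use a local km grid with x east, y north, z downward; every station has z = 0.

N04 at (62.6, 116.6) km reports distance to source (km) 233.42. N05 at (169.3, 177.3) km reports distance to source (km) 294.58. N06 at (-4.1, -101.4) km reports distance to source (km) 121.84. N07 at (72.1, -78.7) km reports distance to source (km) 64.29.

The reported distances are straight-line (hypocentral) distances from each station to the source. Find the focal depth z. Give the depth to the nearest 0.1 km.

Each station gives a sphere (x−x_i)² + (y−y_i)² + z² = d_i² (stations at z=0).
Subtracting the N04 sphere from N05 and N06: z² cancels, leaving linear equations in x and y:
213.4 x + 121.4 y = 10290.98
-133.4 x − 436.0 y = 32424.36
Solving: x ≈ 109.609, y ≈ -107.904 km (keep extra digits for the depth step; rounded: 109.6, -107.9).
Then from the N04 sphere: z² = 233.42² − (x − 62.6)² − (y − 116.6)² with x = 109.609, y = -107.904, so z ≈ 43.278 ≈ 43.3 km.

43.3 km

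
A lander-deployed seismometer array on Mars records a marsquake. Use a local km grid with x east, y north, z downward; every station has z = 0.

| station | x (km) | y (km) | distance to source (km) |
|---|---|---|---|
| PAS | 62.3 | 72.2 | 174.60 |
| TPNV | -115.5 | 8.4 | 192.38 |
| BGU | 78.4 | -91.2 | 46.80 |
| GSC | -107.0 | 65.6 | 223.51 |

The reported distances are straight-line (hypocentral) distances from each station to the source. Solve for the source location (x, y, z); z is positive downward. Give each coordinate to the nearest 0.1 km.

Each station gives a sphere (x−x_i)² + (y−y_i)² + z² = d_i² (stations at z=0).
Subtracting the PAS sphere from TPNV and BGU: z² cancels, leaving linear equations in x and y:
-355.6 x − 127.6 y = -2208.22
32.2 x − 326.8 y = 33664.79
Solving: x ≈ 41.700, y ≈ -98.905 km (keep extra digits for the depth step; rounded: 41.7, -98.9).
Then from the PAS sphere: z² = 174.60² − (x − 62.3)² − (y − 72.2)² with x = 41.700, y = -98.905, so z ≈ 27.998 ≈ 28.0 km.
Check against GSC (with the unrounded solution): distance 223.51 ≈ 223.51 km. ✓

(41.7, -98.9, 28.0)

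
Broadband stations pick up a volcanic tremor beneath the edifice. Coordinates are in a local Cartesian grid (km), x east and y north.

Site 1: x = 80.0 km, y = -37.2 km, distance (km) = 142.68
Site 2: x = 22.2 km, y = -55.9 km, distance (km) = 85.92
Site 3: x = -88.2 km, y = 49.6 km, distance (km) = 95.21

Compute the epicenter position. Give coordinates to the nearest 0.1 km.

Circle about each station: (x − 80.0)² + (y + 37.2)² = 142.68²; (x − 22.2)² + (y + 55.9)² = 85.92²; (x + 88.2)² + (y − 49.6)² = 95.21².
Subtracting the Site 1 equation from the Site 2 and Site 3 equations removes the quadratic terms:
-115.6 x − 37.4 y = 8809.15
-336.4 x + 173.6 y = 13748.20
Solving the 2×2 system: x ≈ -62.6, y ≈ -42.1 km.

-62.6 km east, -42.1 km north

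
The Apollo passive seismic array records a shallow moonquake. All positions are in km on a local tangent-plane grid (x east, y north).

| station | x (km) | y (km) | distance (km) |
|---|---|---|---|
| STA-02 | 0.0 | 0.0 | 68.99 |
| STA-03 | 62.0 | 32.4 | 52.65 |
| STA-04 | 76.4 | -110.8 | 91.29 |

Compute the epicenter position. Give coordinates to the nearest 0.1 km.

Circle about each station: x² + y² = 68.99²; (x − 62.0)² + (y − 32.4)² = 52.65²; (x − 76.4)² + (y + 110.8)² = 91.29².
Subtracting pairs of circle equations eliminates x²+y² and gives linear equations (the radical axes):
124.0 x + 64.8 y = 6881.36
152.8 x − 221.6 y = 14539.36
Solving the 2×2 system: x ≈ 66.0, y ≈ -20.1 km.
Check against STA-02 (with the unrounded x, y): √(x²+y²) = 68.99 ≈ 68.99 km. ✓

66.0 km east, -20.1 km north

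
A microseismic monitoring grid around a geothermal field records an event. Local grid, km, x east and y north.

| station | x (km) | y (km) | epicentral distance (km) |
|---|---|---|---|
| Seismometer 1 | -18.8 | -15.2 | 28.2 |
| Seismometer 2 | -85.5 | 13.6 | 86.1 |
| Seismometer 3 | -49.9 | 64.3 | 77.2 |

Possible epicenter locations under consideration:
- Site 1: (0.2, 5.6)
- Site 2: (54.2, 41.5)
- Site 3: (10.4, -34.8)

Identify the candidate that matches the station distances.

Site 1

For each candidate, compare |candidate − station| to the reported distance:
Site 1: residuals Seismometer 1 0.0, Seismometer 2 0.0, Seismometer 3 0.0 → max 0.0 km
Site 2: residuals Seismometer 1 64.2, Seismometer 2 56.4, Seismometer 3 29.4 → max 64.2 km
Site 3: residuals Seismometer 1 7.0, Seismometer 2 21.3, Seismometer 3 38.8 → max 38.8 km
Only Site 1 has all residuals ≈ 0.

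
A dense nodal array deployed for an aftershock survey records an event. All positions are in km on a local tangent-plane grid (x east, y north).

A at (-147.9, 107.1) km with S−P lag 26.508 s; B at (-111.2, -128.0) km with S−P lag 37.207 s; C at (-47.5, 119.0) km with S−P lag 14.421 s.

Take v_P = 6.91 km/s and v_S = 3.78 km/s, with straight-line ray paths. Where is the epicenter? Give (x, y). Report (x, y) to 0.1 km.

72.8 km east, 122.1 km north

Distance from S−P lag: d = Δt · v_P v_S / (v_P − v_S) = Δt · (6.91·3.78)/(6.91−3.78) ≈ 8.3450·Δt.
So d_A = 221.21, d_B = 310.49, d_C = 120.34 km.
Circle about each station: (x + 147.9)² + (y − 107.1)² = 221.21²; (x + 111.2)² + (y + 128.0)² = 310.49²; (x + 47.5)² + (y − 119.0)² = 120.34².
Subtracting the A equation from the B and C equations removes the quadratic terms:
73.4 x − 470.2 y = -52065.56
200.8 x + 23.8 y = 17524.58
Solving the 2×2 system: x ≈ 72.8, y ≈ 122.1 km.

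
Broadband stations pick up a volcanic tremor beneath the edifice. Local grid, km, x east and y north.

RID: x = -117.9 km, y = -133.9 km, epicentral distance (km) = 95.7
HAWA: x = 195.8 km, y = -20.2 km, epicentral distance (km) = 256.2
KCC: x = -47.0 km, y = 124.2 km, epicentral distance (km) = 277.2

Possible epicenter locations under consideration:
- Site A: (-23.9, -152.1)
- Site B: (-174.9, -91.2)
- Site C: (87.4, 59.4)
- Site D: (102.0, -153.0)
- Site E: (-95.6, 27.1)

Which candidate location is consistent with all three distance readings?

For each candidate, compare |candidate − station| to the reported distance:
Site A: residuals RID 0.0, HAWA 0.1, KCC 0.1 → max 0.1 km
Site B: residuals RID 24.5, HAWA 121.2, KCC 26.7 → max 121.2 km
Site C: residuals RID 186.3, HAWA 121.7, KCC 128.0 → max 186.3 km
Site D: residuals RID 125.0, HAWA 93.6, KCC 37.5 → max 125.0 km
Site E: residuals RID 66.8, HAWA 39.0, KCC 168.6 → max 168.6 km
Only Site A has all residuals ≈ 0.

Site A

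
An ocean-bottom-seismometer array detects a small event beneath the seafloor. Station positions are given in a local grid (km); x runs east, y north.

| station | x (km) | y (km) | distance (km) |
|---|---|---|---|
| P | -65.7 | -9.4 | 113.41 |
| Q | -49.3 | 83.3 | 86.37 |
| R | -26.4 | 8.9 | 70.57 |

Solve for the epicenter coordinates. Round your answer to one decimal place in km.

Circle about each station: (x + 65.7)² + (y + 9.4)² = 113.41²; (x + 49.3)² + (y − 83.3)² = 86.37²; (x + 26.4)² + (y − 8.9)² = 70.57².
Subtracting the P equation from the Q and R equations removes the quadratic terms:
32.8 x + 185.4 y = 10366.58
78.6 x + 36.6 y = 4253.02
Solving the 2×2 system: x ≈ 30.6, y ≈ 50.5 km.
Check against P (with the unrounded x, y): √((x + 65.7)²+(y + 9.4)²) = 113.41 ≈ 113.41 km. ✓

(30.6, 50.5)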